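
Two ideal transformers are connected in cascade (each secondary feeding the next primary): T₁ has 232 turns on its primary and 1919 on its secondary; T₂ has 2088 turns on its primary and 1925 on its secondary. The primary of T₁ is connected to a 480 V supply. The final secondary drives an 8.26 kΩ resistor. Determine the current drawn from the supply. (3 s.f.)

Secondary of T₁: V = 480.00 × 1919/232 = 3970.3 V.
Secondary of T₂: V = 3970.3 × 1925/2088 = 3660.4 V.
I_load = 3660.4/8260 = 0.44315 A, so P_out = 3660.4 × 0.44315 = 1622.1 W.
All ideal ⇒ P_in = P_out, so I_supply = 1622.1/480 = 3.38 A.

I_supply ≈ 3.38 A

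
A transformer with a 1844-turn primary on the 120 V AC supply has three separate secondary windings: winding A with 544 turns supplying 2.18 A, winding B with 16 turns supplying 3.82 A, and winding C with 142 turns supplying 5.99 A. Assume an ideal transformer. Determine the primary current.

V_A = 120 × 544/1844 = 35.401 V; V_B = 120 × 16/1844 = 1.0412 V; V_C = 120 × 142/1844 = 9.2408 V.
P_out = V_A I_A + V_B I_B + V_C I_C = 35.401×2.18 + 1.0412×3.82 + 9.2408×5.99 = 77.175 + 3.9774 + 55.352 = 136.50 W.
Ideal ⇒ P_in = P_out, so I_p = P_out/V_p = 136.50/120 = 1.14 A.

I_p ≈ 1.14 A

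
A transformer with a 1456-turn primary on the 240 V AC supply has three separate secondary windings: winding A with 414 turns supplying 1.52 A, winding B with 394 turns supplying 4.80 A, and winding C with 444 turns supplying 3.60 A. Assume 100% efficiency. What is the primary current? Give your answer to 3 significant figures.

V_A = 240 × 414/1456 = 68.242 V; V_B = 240 × 394/1456 = 64.945 V; V_C = 240 × 444/1456 = 73.187 V.
P_out = V_A I_A + V_B I_B + V_C I_C = 68.242×1.52 + 64.945×4.80 + 73.187×3.60 = 103.73 + 311.74 + 263.47 = 678.94 W.
Ideal ⇒ P_in = P_out, so I_p = P_out/V_p = 678.94/240 = 2.83 A.

I_p ≈ 2.83 A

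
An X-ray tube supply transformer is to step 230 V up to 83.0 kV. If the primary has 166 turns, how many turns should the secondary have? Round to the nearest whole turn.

N_s = 59904 turns

N_s/N_p = V_s/V_p, so N_s = 166 × 83000/230 = 59904.3 ≈ 59904 turns.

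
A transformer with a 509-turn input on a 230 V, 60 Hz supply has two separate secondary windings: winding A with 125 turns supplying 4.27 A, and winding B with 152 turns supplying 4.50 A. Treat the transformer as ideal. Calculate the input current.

V_A = 230 × 125/509 = 56.483 V; V_B = 230 × 152/509 = 68.684 V.
P_out = V_A I_A + V_B I_B = 56.483×4.27 + 68.684×4.50 = 241.18 + 309.08 = 550.26 W.
Ideal ⇒ P_in = P_out, so I_in = P_out/V_in = 550.26/230 = 2.39 A.

I_in ≈ 2.39 A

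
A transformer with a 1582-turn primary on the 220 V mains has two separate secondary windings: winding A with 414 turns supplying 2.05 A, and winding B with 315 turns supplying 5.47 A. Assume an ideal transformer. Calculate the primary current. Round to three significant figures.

V_A = 220 × 414/1582 = 57.573 V; V_B = 220 × 315/1582 = 43.805 V.
P_out = V_A I_A + V_B I_B = 57.573×2.05 + 43.805×5.47 = 118.02 + 239.62 = 357.64 W.
Ideal ⇒ P_in = P_out, so I_p = P_out/V_p = 357.64/220 = 1.63 A.

I_p ≈ 1.63 A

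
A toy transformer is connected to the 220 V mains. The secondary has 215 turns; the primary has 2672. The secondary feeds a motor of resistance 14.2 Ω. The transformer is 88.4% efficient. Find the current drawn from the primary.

V_s = 220 × 215/2672 = 17.702 V.
I_s = V_s/R = 17.702/14.2 = 1.2466 A.
P_out = V_s I_s = 17.702 × 1.2466 = 22.068 W.
P_in = P_out/η = 22.068/0.884 = 24.964 W.
I_p = P_in/V_p = 24.964/220 = 0.113 A.

I_p ≈ 0.113 A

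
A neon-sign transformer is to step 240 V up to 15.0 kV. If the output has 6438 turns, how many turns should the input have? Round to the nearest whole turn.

N_in/N_out = V_in/V_out, so N_in = 6438 × 240/15000 = 103.0 ≈ 103 turns.

N_in = 103 turns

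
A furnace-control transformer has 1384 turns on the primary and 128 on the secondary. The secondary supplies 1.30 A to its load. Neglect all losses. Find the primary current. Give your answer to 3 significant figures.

I_p ≈ 0.120 A

For an ideal transformer I_p/I_s = N_s/N_p, so I_p = 1.30 × 128/1384 = 0.120 A.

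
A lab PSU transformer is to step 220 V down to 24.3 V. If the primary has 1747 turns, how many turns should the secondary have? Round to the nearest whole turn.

N_s/N_p = V_s/V_p, so N_s = 1747 × 24.3/220 = 193.0 ≈ 193 turns.

N_s = 193 turns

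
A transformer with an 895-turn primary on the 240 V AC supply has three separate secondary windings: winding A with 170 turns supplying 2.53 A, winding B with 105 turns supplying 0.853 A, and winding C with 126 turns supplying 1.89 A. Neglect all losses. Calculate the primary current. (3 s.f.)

I_p ≈ 0.847 A

V_A = 240 × 170/895 = 45.587 V; V_B = 240 × 105/895 = 28.156 V; V_C = 240 × 126/895 = 33.788 V.
P_out = V_A I_A + V_B I_B + V_C I_C = 45.587×2.53 + 28.156×0.853 + 33.788×1.89 = 115.33 + 24.017 + 63.859 = 203.21 W.
Ideal ⇒ P_in = P_out, so I_p = P_out/V_p = 203.21/240 = 0.847 A.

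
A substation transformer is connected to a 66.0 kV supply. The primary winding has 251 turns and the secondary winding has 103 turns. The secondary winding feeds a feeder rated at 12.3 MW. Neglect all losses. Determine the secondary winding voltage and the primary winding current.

V_s ≈ 27100 V, I_p ≈ 186 A

V_s = V_p × N_s/N_p = 66000 × 103/251 = 27084 V.
I_s = P/V_s = 1.23×10^7/27084 = 454.15 A.
I_p = I_s × N_s/N_p = 454.15 × 103/251 = 186 A.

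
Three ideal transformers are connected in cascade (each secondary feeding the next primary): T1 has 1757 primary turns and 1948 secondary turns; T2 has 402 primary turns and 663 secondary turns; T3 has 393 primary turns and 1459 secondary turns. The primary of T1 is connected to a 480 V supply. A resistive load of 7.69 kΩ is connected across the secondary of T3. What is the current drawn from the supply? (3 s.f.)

After T1: V = 480.00 × 1948/1757 = 532.18 V.
After T2: V = 532.18 × 663/402 = 877.70 V.
After T3: V = 877.70 × 1459/393 = 3258.4 V.
I_load = 3258.4/7690 = 0.42372 A, so P_out = 3258.4 × 0.42372 = 1380.7 W.
All ideal ⇒ P_in = P_out, so I_supply = 1380.7/480 = 2.88 A.

I_supply ≈ 2.88 A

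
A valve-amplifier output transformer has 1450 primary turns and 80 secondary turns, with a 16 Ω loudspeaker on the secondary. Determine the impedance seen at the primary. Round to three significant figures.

Z_p = (N_p/N_s)² × Z_s = (1450/80)² × 16 = 5260 Ω.

Z_p ≈ 5260 Ω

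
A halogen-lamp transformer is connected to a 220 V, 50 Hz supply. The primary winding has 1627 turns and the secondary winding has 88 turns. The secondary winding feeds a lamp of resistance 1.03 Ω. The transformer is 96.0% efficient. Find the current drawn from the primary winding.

V_s = 220 × 88/1627 = 11.899 V.
I_s = V_s/R = 11.899/1.03 = 11.553 A.
P_out = V_s I_s = 11.899 × 11.553 = 137.47 W.
P_in = P_out/η = 137.47/0.960 = 143.19 W.
I_p = P_in/V_p = 143.19/220 = 0.651 A.

I_p ≈ 0.651 A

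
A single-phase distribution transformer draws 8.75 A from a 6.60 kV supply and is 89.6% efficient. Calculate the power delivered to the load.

P_in = V_in I_in = 6600 × 8.75 = 57750 W.
P_out = η P_in = 0.896 × 57750 = 51700 W.

P_out ≈ 51700 W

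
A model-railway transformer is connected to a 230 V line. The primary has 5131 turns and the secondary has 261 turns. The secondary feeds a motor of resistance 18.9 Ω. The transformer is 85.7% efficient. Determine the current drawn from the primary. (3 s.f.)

V_s = 230 × 261/5131 = 11.699 V.
I_s = V_s/R = 11.699/18.9 = 0.61902 A.
P_out = V_s I_s = 11.699 × 0.61902 = 7.2422 W.
P_in = P_out/η = 7.2422/0.857 = 8.4506 W.
I_p = P_in/V_p = 8.4506/230 = 0.0367 A.

I_p ≈ 0.0367 A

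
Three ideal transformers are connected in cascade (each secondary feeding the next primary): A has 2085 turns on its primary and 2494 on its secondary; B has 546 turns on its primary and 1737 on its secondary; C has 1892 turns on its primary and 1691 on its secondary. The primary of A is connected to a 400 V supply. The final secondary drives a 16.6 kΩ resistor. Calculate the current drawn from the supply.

I_supply ≈ 0.279 A

After A: V = 400.00 × 2494/2085 = 478.47 V.
After B: V = 478.47 × 1737/546 = 1522.2 V.
After C: V = 1522.2 × 1691/1892 = 1360.4 V.
I_load = 1360.4/16600 = 0.081954 A, so P_out = 1360.4 × 0.081954 = 111.49 W.
All ideal ⇒ P_in = P_out, so I_supply = 111.49/400 = 0.279 A.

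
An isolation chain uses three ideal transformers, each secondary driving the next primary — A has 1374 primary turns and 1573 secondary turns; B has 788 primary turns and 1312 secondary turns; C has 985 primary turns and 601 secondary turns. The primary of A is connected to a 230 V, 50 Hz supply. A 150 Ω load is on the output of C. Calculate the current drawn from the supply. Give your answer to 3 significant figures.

I_supply ≈ 2.07 A

Secondary of A: V = 230.00 × 1573/1374 = 263.31 V.
Secondary of B: V = 263.31 × 1312/788 = 438.41 V.
Secondary of C: V = 438.41 × 601/985 = 267.50 V.
I_load = 267.50/150 = 1.7833 A, so P_out = 267.50 × 1.7833 = 477.02 W.
All ideal ⇒ P_in = P_out, so I_supply = 477.02/230 = 2.07 A.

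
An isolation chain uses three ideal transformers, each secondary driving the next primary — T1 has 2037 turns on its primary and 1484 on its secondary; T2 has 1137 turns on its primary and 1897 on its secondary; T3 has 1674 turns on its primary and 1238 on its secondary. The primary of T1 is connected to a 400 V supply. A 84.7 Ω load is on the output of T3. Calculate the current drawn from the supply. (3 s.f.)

I_supply ≈ 3.82 A

After T1: V = 400.00 × 1484/2037 = 291.41 V.
After T2: V = 291.41 × 1897/1137 = 486.19 V.
After T3: V = 486.19 × 1238/1674 = 359.56 V.
I_load = 359.56/84.7 = 4.2451 A, so P_out = 359.56 × 4.2451 = 1526.4 W.
All ideal ⇒ P_in = P_out, so I_supply = 1526.4/400 = 3.82 A.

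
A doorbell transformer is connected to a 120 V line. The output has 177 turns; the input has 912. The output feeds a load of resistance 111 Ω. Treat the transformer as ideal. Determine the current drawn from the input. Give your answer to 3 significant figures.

I_in ≈ 0.0407 A

V_out = V_in × N_out/N_in = 120 × 177/912 = 23.289 V.
I_out = V_out/R = 23.289/111 = 0.20982 A.
For an ideal transformer I_in N_in = I_out N_out, so I_in = 0.20982 × 177/912 = 0.0407 A.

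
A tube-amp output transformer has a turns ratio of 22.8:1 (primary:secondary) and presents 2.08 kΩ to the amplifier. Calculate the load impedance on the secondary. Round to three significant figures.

Z_s = Z_p/(N_p/N_s)² = 2080/22.8² = 4.00 Ω.

Z_s ≈ 4.00 Ω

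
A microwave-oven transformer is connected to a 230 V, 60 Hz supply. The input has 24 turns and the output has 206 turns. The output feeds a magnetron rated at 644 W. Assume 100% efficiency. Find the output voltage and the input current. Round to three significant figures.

V_out = V_in × N_out/N_in = 230 × 206/24 = 1974.2 V.
I_out = P/V_out = 644/1974.2 = 0.32621 A.
I_in = I_out × N_out/N_in = 0.32621 × 206/24 = 2.80 A.

V_out ≈ 1970 V, I_in ≈ 2.80 A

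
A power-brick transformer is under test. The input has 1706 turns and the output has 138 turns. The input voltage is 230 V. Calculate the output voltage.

V_out ≈ 18.6 V

V_out/V_in = N_out/N_in, so V_out = 230 × 138/1706 = 18.6 V.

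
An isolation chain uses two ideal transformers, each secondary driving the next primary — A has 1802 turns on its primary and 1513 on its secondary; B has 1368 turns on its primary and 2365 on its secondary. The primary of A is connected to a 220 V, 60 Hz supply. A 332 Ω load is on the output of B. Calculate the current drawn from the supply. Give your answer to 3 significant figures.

I_supply ≈ 1.40 A

After A: V = 220.00 × 1513/1802 = 184.72 V.
After B: V = 184.72 × 2365/1368 = 319.34 V.
I_load = 319.34/332 = 0.96186 A, so P_out = 319.34 × 0.96186 = 307.16 W.
All ideal ⇒ P_in = P_out, so I_supply = 307.16/220 = 1.40 A.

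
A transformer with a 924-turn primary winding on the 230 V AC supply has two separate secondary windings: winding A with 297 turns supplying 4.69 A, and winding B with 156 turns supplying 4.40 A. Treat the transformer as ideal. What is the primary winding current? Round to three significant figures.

I_p ≈ 2.25 A

V_A = 230 × 297/924 = 73.929 V; V_B = 230 × 156/924 = 38.831 V.
P_out = V_A I_A + V_B I_B = 73.929×4.69 + 38.831×4.40 = 346.73 + 170.86 = 517.58 W.
Ideal ⇒ P_in = P_out, so I_p = P_out/V_p = 517.58/230 = 2.25 A.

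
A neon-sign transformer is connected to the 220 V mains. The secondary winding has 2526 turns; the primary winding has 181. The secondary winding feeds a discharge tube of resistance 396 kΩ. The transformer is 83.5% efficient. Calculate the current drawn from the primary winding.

I_p ≈ 0.130 A

V_s = 220 × 2526/181 = 3070.3 V.
I_s = V_s/R = 3070.3/396000 = 0.0077532 A.
P_out = V_s I_s = 3070.3 × 0.0077532 = 23.805 W.
P_in = P_out/η = 23.805/0.835 = 28.508 W.
I_p = P_in/V_p = 28.508/220 = 0.130 A.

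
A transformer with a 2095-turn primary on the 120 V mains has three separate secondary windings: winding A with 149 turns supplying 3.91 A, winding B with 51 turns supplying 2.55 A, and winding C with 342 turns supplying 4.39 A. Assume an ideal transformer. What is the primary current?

I_p ≈ 1.06 A

V_A = 120 × 149/2095 = 8.5346 V; V_B = 120 × 51/2095 = 2.9212 V; V_C = 120 × 342/2095 = 19.589 V.
P_out = V_A I_A + V_B I_B + V_C I_C = 8.5346×3.91 + 2.9212×2.55 + 19.589×4.39 = 33.370 + 7.4492 + 85.998 = 126.82 W.
Ideal ⇒ P_in = P_out, so I_p = P_out/V_p = 126.82/120 = 1.06 A.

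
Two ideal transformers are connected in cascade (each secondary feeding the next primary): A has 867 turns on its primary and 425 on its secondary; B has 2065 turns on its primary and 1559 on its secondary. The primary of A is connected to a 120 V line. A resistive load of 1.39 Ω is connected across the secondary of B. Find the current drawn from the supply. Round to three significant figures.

I_supply ≈ 11.8 A

Secondary of A: V = 120.00 × 425/867 = 58.824 V.
Secondary of B: V = 58.824 × 1559/2065 = 44.410 V.
I_load = 44.410/1.39 = 31.949 A, so P_out = 44.410 × 31.949 = 1418.9 W.
All ideal ⇒ P_in = P_out, so I_supply = 1418.9/120 = 11.8 A.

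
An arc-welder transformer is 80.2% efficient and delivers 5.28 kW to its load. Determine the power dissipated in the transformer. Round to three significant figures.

P_loss ≈ 1300 W

P_in = P_out/η = 5280/0.802 = 6583.54 W.
P_loss = P_in − P_out = 6583.54 − 5280 = 1300 W.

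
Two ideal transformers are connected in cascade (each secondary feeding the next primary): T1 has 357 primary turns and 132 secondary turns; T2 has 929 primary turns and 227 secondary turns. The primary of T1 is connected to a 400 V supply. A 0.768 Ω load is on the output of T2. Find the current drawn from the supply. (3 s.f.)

I_supply ≈ 4.25 A

Secondary of T1: V = 400.00 × 132/357 = 147.90 V.
Secondary of T2: V = 147.90 × 227/929 = 36.139 V.
I_load = 36.139/0.768 = 47.056 A, so P_out = 36.139 × 47.056 = 1700.6 W.
All ideal ⇒ P_in = P_out, so I_supply = 1700.6/400 = 4.25 A.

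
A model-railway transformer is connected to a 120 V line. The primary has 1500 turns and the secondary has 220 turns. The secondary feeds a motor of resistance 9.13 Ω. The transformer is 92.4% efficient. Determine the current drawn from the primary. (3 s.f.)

V_s = 120 × 220/1500 = 17.600 V.
I_s = V_s/R = 17.600/9.13 = 1.9277 A.
P_out = V_s I_s = 17.600 × 1.9277 = 33.928 W.
P_in = P_out/η = 33.928/0.924 = 36.718 W.
I_p = P_in/V_p = 36.718/120 = 0.306 A.

I_p ≈ 0.306 A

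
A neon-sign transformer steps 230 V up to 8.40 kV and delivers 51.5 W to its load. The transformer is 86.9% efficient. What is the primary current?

I_p ≈ 0.258 A

P_in = P_out/η = 51.5/0.869 = 59.264 W.
I_p = P_in/V_p = 59.264/230 = 0.258 A.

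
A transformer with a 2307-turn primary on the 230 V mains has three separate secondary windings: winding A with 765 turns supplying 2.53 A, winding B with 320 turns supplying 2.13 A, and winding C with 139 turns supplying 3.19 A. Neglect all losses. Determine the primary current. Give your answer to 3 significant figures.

I_p ≈ 1.33 A

V_A = 230 × 765/2307 = 76.268 V; V_B = 230 × 320/2307 = 31.903 V; V_C = 230 × 139/2307 = 13.858 V.
P_out = V_A I_A + V_B I_B + V_C I_C = 76.268×2.53 + 31.903×2.13 + 13.858×3.19 = 192.96 + 67.953 + 44.206 = 305.12 W.
Ideal ⇒ P_in = P_out, so I_p = P_out/V_p = 305.12/230 = 1.33 A.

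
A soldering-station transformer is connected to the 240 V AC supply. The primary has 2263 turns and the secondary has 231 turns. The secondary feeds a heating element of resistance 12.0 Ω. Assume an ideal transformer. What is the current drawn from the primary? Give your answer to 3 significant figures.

V_s = V_p × N_s/N_p = 240 × 231/2263 = 24.498 V.
I_s = V_s/R = 24.498/12.0 = 2.0415 A.
For an ideal transformer I_p N_p = I_s N_s, so I_p = 2.0415 × 231/2263 = 0.208 A.

I_p ≈ 0.208 A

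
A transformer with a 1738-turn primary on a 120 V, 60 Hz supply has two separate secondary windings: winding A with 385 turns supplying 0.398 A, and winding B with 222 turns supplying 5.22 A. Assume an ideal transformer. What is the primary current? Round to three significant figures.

V_A = 120 × 385/1738 = 26.582 V; V_B = 120 × 222/1738 = 15.328 V.
P_out = V_A I_A + V_B I_B = 26.582×0.398 + 15.328×5.22 = 10.580 + 80.012 = 90.592 W.
Ideal ⇒ P_in = P_out, so I_p = P_out/V_p = 90.592/120 = 0.755 A.

I_p ≈ 0.755 A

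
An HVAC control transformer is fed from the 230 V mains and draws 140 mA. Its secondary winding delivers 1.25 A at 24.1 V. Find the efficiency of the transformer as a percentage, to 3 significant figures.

η ≈ 93.6%

P_in = 230 × 0.140 = 32.2000 W.
P_out = 24.1 × 1.25 = 30.1250 W.
η = P_out/P_in = 30.1250/32.2000 = 0.936.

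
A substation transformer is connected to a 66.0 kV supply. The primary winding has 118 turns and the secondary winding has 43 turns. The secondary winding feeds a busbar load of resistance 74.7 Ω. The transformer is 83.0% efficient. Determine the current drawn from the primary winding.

I_p ≈ 141 A

V_s = 66000 × 43/118 = 24051 V.
I_s = V_s/R = 24051/74.7 = 321.97 A.
P_out = V_s I_s = 24051 × 321.97 = 7.7436×10^6 W.
P_in = P_out/η = 7.7436×10^6/0.830 = 9.3296×10^6 W.
I_p = P_in/V_p = 9.3296×10^6/66000 = 141 A.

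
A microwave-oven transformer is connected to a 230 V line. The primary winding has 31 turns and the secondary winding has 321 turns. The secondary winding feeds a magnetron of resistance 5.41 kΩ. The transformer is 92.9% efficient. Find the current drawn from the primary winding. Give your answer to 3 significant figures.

I_p ≈ 4.91 A

V_s = 230 × 321/31 = 2381.6 V.
I_s = V_s/R = 2381.6/5410 = 0.44022 A.
P_out = V_s I_s = 2381.6 × 0.44022 = 1048.4 W.
P_in = P_out/η = 1048.4/0.929 = 1128.6 W.
I_p = P_in/V_p = 1128.6/230 = 4.91 A.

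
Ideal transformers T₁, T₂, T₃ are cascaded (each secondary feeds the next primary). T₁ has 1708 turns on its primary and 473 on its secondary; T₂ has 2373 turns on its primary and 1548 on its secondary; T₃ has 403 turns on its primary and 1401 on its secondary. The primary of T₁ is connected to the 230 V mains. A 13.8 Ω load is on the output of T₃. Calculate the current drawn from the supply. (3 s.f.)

I_supply ≈ 6.57 A

After T₁: V = 230.00 × 473/1708 = 63.694 V.
After T₂: V = 63.694 × 1548/2373 = 41.550 V.
After T₃: V = 41.550 × 1401/403 = 144.45 V.
I_load = 144.45/13.8 = 10.467 A, so P_out = 144.45 × 10.467 = 1511.9 W.
All ideal ⇒ P_in = P_out, so I_supply = 1511.9/230 = 6.57 A.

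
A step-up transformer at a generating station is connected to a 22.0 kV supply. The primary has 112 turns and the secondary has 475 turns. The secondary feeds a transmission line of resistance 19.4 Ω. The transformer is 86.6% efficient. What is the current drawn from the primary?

I_p ≈ 23600 A

V_s = 22000 × 475/112 = 93304 V.
I_s = V_s/R = 93304/19.4 = 4809.5 A.
P_out = V_s I_s = 93304 × 4809.5 = 4.4874×10^8 W.
P_in = P_out/η = 4.4874×10^8/0.866 = 5.1818×10^8 W.
I_p = P_in/V_p = 5.1818×10^8/22000 = 23600 A.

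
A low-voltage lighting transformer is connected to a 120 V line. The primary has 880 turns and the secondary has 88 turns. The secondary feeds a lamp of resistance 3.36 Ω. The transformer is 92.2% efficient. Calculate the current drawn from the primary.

I_p ≈ 0.387 A

V_s = 120 × 88/880 = 12.000 V.
I_s = V_s/R = 12.000/3.36 = 3.5714 A.
P_out = V_s I_s = 12.000 × 3.5714 = 42.857 W.
P_in = P_out/η = 42.857/0.922 = 46.483 W.
I_p = P_in/V_p = 46.483/120 = 0.387 A.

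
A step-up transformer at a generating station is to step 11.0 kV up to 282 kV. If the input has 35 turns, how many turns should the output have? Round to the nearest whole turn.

N_out = 897 turns

N_out/N_in = V_out/V_in, so N_out = 35 × 282000/11000 = 897.3 ≈ 897 turns.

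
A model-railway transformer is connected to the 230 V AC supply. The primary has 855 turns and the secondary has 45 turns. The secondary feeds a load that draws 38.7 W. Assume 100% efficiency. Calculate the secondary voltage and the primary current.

V_s = V_p × N_s/N_p = 230 × 45/855 = 12.105 V.
I_s = P/V_s = 38.7/12.105 = 3.1970 A.
I_p = I_s × N_s/N_p = 3.1970 × 45/855 = 0.168 A.

V_s ≈ 12.1 V, I_p ≈ 0.168 A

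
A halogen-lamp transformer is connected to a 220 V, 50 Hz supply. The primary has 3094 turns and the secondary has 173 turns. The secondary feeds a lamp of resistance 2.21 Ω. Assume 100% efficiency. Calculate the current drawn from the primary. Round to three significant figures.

V_s = V_p × N_s/N_p = 220 × 173/3094 = 12.301 V.
I_s = V_s/R = 12.301/2.21 = 5.5662 A.
For an ideal transformer I_p N_p = I_s N_s, so I_p = 5.5662 × 173/3094 = 0.311 A.

I_p ≈ 0.311 A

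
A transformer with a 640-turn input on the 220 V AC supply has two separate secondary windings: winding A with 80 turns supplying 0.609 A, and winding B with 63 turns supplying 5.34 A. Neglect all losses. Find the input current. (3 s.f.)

V_A = 220 × 80/640 = 27.500 V; V_B = 220 × 63/640 = 21.656 V.
P_out = V_A I_A + V_B I_B = 27.500×0.609 + 21.656×5.34 = 16.747 + 115.64 = 132.39 W.
Ideal ⇒ P_in = P_out, so I_in = P_out/V_in = 132.39/220 = 0.602 A.

I_in ≈ 0.602 A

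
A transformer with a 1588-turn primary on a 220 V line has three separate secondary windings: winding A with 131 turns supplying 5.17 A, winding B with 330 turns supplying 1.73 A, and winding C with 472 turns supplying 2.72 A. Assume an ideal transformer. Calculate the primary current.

I_p ≈ 1.59 A

V_A = 220 × 131/1588 = 18.149 V; V_B = 220 × 330/1588 = 45.718 V; V_C = 220 × 472/1588 = 65.390 V.
P_out = V_A I_A + V_B I_B + V_C I_C = 18.149×5.17 + 45.718×1.73 + 65.390×2.72 = 93.828 + 79.092 + 177.86 = 350.78 W.
Ideal ⇒ P_in = P_out, so I_p = P_out/V_p = 350.78/220 = 1.59 A.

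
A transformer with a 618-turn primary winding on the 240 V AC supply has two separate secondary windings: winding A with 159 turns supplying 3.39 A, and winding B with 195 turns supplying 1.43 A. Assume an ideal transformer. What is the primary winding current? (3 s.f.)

V_A = 240 × 159/618 = 61.748 V; V_B = 240 × 195/618 = 75.728 V.
P_out = V_A I_A + V_B I_B = 61.748×3.39 + 75.728×1.43 = 209.32 + 108.29 = 317.62 W.
Ideal ⇒ P_in = P_out, so I_p = P_out/V_p = 317.62/240 = 1.32 A.

I_p ≈ 1.32 A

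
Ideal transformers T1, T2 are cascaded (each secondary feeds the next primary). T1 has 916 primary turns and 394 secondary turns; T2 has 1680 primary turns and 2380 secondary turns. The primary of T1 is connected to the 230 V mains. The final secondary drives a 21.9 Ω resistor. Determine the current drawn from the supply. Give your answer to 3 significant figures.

After T1: V = 230.00 × 394/916 = 98.930 V.
After T2: V = 98.930 × 2380/1680 = 140.15 V.
I_load = 140.15/21.9 = 6.3996 A, so P_out = 140.15 × 6.3996 = 896.91 W.
All ideal ⇒ P_in = P_out, so I_supply = 896.91/230 = 3.90 A.

I_supply ≈ 3.90 A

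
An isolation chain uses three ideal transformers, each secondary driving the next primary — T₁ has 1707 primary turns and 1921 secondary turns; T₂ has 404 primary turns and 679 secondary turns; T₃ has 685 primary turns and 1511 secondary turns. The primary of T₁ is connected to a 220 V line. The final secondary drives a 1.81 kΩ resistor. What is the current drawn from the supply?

I_supply ≈ 2.12 A

Secondary of T₁: V = 220.00 × 1921/1707 = 247.58 V.
Secondary of T₂: V = 247.58 × 679/404 = 416.11 V.
Secondary of T₃: V = 416.11 × 1511/685 = 917.87 V.
I_load = 917.87/1810 = 0.50711 A, so P_out = 917.87 × 0.50711 = 465.46 W.
All ideal ⇒ P_in = P_out, so I_supply = 465.46/220 = 2.12 A.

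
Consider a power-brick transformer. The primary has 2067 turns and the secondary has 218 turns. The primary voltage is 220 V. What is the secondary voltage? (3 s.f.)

V_s/V_p = N_s/N_p, so V_s = 220 × 218/2067 = 23.2 V.

V_s ≈ 23.2 V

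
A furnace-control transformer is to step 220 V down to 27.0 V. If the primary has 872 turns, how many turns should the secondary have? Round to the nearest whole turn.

N_s = 107 turns

N_s/N_p = V_s/V_p, so N_s = 872 × 27.0/220 = 107.0 ≈ 107 turns.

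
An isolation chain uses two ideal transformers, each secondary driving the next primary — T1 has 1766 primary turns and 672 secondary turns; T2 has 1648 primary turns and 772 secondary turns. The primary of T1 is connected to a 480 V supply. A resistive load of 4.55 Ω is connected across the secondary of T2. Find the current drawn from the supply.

I_supply ≈ 3.35 A

After T1: V = 480.00 × 672/1766 = 182.65 V.
After T2: V = 182.65 × 772/1648 = 85.562 V.
I_load = 85.562/4.55 = 18.805 A, so P_out = 85.562 × 18.805 = 1609.0 W.
All ideal ⇒ P_in = P_out, so I_supply = 1609.0/480 = 3.35 A.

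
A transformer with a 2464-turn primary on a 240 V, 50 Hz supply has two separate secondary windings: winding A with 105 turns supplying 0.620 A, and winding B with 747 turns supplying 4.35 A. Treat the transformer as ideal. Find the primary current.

I_p ≈ 1.35 A

V_A = 240 × 105/2464 = 10.227 V; V_B = 240 × 747/2464 = 72.760 V.
P_out = V_A I_A + V_B I_B = 10.227×0.620 + 72.760×4.35 = 6.3409 + 316.50 = 322.85 W.
Ideal ⇒ P_in = P_out, so I_p = P_out/V_p = 322.85/240 = 1.35 A.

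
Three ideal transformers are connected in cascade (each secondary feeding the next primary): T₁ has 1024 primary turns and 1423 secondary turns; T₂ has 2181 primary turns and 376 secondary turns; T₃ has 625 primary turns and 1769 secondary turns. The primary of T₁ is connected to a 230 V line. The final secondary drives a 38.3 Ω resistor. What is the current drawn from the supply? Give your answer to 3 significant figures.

I_supply ≈ 2.76 A

After T₁: V = 230.00 × 1423/1024 = 319.62 V.
After T₂: V = 319.62 × 376/2181 = 55.102 V.
After T₃: V = 55.102 × 1769/625 = 155.96 V.
I_load = 155.96/38.3 = 4.0721 A, so P_out = 155.96 × 4.0721 = 635.08 W.
All ideal ⇒ P_in = P_out, so I_supply = 635.08/230 = 2.76 A.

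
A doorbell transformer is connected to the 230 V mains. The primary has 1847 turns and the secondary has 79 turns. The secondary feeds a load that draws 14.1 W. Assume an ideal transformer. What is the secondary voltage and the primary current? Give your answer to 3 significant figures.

V_s = V_p × N_s/N_p = 230 × 79/1847 = 9.8376 V.
I_s = P/V_s = 14.1/9.8376 = 1.4333 A.
I_p = I_s × N_s/N_p = 1.4333 × 79/1847 = 0.0613 A.

V_s ≈ 9.84 V, I_p ≈ 0.0613 A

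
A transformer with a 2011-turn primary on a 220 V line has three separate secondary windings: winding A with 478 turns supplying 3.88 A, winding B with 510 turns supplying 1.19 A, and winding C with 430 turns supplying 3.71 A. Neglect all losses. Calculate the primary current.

V_A = 220 × 478/2011 = 52.292 V; V_B = 220 × 510/2011 = 55.793 V; V_C = 220 × 430/2011 = 47.041 V.
P_out = V_A I_A + V_B I_B + V_C I_C = 52.292×3.88 + 55.793×1.19 + 47.041×3.71 = 202.89 + 66.394 + 174.52 = 443.81 W.
Ideal ⇒ P_in = P_out, so I_p = P_out/V_p = 443.81/220 = 2.02 A.

I_p ≈ 2.02 A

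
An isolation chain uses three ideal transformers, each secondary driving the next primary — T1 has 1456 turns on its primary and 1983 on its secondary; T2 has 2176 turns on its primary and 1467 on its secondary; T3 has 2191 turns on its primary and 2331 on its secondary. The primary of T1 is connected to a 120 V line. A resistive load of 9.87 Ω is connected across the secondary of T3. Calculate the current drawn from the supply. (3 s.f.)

Secondary of T1: V = 120.00 × 1983/1456 = 163.43 V.
Secondary of T2: V = 163.43 × 1467/2176 = 110.18 V.
Secondary of T3: V = 110.18 × 2331/2191 = 117.22 V.
I_load = 117.22/9.87 = 11.877 A, so P_out = 117.22 × 11.877 = 1392.2 W.
All ideal ⇒ P_in = P_out, so I_supply = 1392.2/120 = 11.6 A.

I_supply ≈ 11.6 A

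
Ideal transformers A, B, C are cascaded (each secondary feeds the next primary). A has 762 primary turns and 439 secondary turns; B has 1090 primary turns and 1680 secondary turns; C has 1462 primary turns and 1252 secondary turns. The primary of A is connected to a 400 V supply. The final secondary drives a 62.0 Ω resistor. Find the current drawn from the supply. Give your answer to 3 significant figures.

I_supply ≈ 3.73 A

After A: V = 400.00 × 439/762 = 230.45 V.
After B: V = 230.45 × 1680/1090 = 355.18 V.
After C: V = 355.18 × 1252/1462 = 304.17 V.
I_load = 304.17/62.0 = 4.9059 A, so P_out = 304.17 × 4.9059 = 1492.2 W.
All ideal ⇒ P_in = P_out, so I_supply = 1492.2/400 = 3.73 A.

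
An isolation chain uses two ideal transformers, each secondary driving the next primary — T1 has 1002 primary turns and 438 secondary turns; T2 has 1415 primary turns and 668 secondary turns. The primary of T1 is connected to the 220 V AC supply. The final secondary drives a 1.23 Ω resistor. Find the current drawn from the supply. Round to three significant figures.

After T1: V = 220.00 × 438/1002 = 96.168 V.
After T2: V = 96.168 × 668/1415 = 45.399 V.
I_load = 45.399/1.23 = 36.910 A, so P_out = 45.399 × 36.910 = 1675.7 W.
All ideal ⇒ P_in = P_out, so I_supply = 1675.7/220 = 7.62 A.

I_supply ≈ 7.62 A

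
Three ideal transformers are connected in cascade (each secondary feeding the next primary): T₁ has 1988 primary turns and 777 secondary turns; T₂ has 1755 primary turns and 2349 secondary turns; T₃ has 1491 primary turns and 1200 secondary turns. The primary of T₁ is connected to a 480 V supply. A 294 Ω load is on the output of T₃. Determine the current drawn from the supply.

After T₁: V = 480.00 × 777/1988 = 187.61 V.
After T₂: V = 187.61 × 2349/1755 = 251.10 V.
After T₃: V = 251.10 × 1200/1491 = 202.09 V.
I_load = 202.09/294 = 0.68740 A, so P_out = 202.09 × 0.68740 = 138.92 W.
All ideal ⇒ P_in = P_out, so I_supply = 138.92/480 = 0.289 A.

I_supply ≈ 0.289 A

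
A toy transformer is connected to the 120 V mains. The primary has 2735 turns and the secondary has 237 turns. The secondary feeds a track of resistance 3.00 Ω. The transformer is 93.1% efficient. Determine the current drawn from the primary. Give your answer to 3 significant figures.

I_p ≈ 0.323 A

V_s = 120 × 237/2735 = 10.399 V.
I_s = V_s/R = 10.399/3.00 = 3.4662 A.
P_out = V_s I_s = 10.399 × 3.4662 = 36.043 W.
P_in = P_out/η = 36.043/0.931 = 38.714 W.
I_p = P_in/V_p = 38.714/120 = 0.323 A.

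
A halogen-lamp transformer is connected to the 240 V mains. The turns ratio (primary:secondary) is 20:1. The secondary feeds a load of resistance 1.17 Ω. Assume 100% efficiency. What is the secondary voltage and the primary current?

V_s = V_p × N_s/N_p = 240 × 1/20 = 12.000 V.
I_s = V_s/R = 12.000/1.17 = 10.256 A.
I_p = I_s × N_s/N_p = 10.256 × 1/20 = 0.513 A.

V_s ≈ 12.0 V, I_p ≈ 0.513 A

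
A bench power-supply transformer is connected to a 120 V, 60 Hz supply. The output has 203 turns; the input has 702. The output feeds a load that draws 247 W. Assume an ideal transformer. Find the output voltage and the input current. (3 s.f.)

V_out = V_in × N_out/N_in = 120 × 203/702 = 34.701 V.
I_out = P/V_out = 247/34.701 = 7.1180 A.
I_in = I_out × N_out/N_in = 7.1180 × 203/702 = 2.06 A.

V_out ≈ 34.7 V, I_in ≈ 2.06 A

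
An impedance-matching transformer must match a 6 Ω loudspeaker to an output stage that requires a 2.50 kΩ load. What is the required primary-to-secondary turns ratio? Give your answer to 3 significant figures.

Z_p/Z_s = (N_p/N_s)², so N_p/N_s = √(2500/6) = √417 = 20.4.

N_p/N_s ≈ 20.4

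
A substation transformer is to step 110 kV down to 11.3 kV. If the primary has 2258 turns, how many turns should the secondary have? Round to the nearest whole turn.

N_s = 232 turns

N_s/N_p = V_s/V_p, so N_s = 2258 × 11300/110000 = 232.0 ≈ 232 turns.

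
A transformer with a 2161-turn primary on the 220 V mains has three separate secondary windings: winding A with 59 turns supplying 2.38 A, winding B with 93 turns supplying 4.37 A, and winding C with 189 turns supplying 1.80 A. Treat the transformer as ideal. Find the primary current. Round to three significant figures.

V_A = 220 × 59/2161 = 6.0065 V; V_B = 220 × 93/2161 = 9.4678 V; V_C = 220 × 189/2161 = 19.241 V.
P_out = V_A I_A + V_B I_B + V_C I_C = 6.0065×2.38 + 9.4678×4.37 + 19.241×1.80 = 14.295 + 41.374 + 34.634 = 90.304 W.
Ideal ⇒ P_in = P_out, so I_p = P_out/V_p = 90.304/220 = 0.410 A.

I_p ≈ 0.410 A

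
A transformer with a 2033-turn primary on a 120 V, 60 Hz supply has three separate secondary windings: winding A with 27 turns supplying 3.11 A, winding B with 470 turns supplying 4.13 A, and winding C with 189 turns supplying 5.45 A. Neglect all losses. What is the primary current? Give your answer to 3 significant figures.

V_A = 120 × 27/2033 = 1.5937 V; V_B = 120 × 470/2033 = 27.742 V; V_C = 120 × 189/2033 = 11.156 V.
P_out = V_A I_A + V_B I_B + V_C I_C = 1.5937×3.11 + 27.742×4.13 + 11.156×5.45 = 4.9564 + 114.58 + 60.800 = 180.33 W.
Ideal ⇒ P_in = P_out, so I_p = P_out/V_p = 180.33/120 = 1.50 A.

I_p ≈ 1.50 A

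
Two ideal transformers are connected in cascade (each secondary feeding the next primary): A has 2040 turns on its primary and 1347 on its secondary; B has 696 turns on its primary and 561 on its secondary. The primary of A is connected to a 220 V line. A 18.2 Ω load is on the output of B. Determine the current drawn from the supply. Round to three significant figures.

After A: V = 220.00 × 1347/2040 = 145.26 V.
After B: V = 145.26 × 561/696 = 117.09 V.
I_load = 117.09/18.2 = 6.4334 A, so P_out = 117.09 × 6.4334 = 753.28 W.
All ideal ⇒ P_in = P_out, so I_supply = 753.28/220 = 3.42 A.

I_supply ≈ 3.42 A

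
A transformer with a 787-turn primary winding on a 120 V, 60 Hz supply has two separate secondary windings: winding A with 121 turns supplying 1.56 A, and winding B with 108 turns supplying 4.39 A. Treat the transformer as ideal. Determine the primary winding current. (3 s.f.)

I_p ≈ 0.842 A

V_A = 120 × 121/787 = 18.450 V; V_B = 120 × 108/787 = 16.468 V.
P_out = V_A I_A + V_B I_B = 18.450×1.56 + 16.468×4.39 = 28.782 + 72.293 = 101.07 W.
Ideal ⇒ P_in = P_out, so I_p = P_out/V_p = 101.07/120 = 0.842 A.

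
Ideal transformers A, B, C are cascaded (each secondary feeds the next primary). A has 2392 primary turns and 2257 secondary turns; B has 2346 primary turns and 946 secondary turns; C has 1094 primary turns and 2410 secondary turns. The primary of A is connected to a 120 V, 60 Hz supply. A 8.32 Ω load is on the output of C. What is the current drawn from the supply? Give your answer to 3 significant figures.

Secondary of A: V = 120.00 × 2257/2392 = 113.23 V.
Secondary of B: V = 113.23 × 946/2346 = 45.658 V.
Secondary of C: V = 45.658 × 2410/1094 = 100.58 V.
I_load = 100.58/8.32 = 12.089 A, so P_out = 100.58 × 12.089 = 1215.9 W.
All ideal ⇒ P_in = P_out, so I_supply = 1215.9/120 = 10.1 A.

I_supply ≈ 10.1 A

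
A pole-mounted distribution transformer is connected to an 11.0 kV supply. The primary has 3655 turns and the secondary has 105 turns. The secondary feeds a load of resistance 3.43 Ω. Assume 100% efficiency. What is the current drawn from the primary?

I_p ≈ 2.65 A

V_s = V_p × N_s/N_p = 11000 × 105/3655 = 316.01 V.
I_s = V_s/R = 316.01/3.43 = 92.130 A.
For an ideal transformer I_p N_p = I_s N_s, so I_p = 92.130 × 105/3655 = 2.65 A.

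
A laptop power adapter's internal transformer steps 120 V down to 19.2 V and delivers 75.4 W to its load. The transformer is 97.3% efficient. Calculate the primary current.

I_p ≈ 0.646 A

P_in = P_out/η = 75.4/0.973 = 77.492 W.
I_p = P_in/V_p = 77.492/120 = 0.646 A.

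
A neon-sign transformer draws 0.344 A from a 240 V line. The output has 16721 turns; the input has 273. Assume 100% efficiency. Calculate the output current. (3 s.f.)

I_out ≈ 0.00562 A

I_out/I_in = N_in/N_out, so I_out = 0.344 × 273/16721 = 0.00562 A.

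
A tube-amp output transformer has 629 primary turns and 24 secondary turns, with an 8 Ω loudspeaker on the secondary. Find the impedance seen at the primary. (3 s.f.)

Z_p ≈ 5500 Ω

Z_p = (N_p/N_s)² × Z_s = (629/24)² × 8 = 5500 Ω.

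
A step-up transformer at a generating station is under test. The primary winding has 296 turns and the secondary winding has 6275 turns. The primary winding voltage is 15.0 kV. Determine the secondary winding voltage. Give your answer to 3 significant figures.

V_s ≈ 318000 V

V_s/V_p = N_s/N_p, so V_s = 15000 × 6275/296 = 318000 V.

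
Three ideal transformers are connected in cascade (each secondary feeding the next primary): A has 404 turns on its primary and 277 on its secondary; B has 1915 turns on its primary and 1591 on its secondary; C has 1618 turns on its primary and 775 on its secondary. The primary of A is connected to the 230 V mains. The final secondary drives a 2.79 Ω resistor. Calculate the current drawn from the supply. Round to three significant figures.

I_supply ≈ 6.14 A

Secondary of A: V = 230.00 × 277/404 = 157.70 V.
Secondary of B: V = 157.70 × 1591/1915 = 131.02 V.
Secondary of C: V = 131.02 × 775/1618 = 62.755 V.
I_load = 62.755/2.79 = 22.493 A, so P_out = 62.755 × 22.493 = 1411.6 W.
All ideal ⇒ P_in = P_out, so I_supply = 1411.6/230 = 6.14 A.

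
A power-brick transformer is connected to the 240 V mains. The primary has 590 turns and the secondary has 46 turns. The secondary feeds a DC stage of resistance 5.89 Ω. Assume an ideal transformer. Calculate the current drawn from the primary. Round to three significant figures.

V_s = V_p × N_s/N_p = 240 × 46/590 = 18.712 V.
I_s = V_s/R = 18.712/5.89 = 3.1769 A.
For an ideal transformer I_p N_p = I_s N_s, so I_p = 3.1769 × 46/590 = 0.248 A.

I_p ≈ 0.248 A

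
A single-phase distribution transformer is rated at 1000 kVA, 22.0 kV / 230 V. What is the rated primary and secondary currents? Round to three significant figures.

I_p ≈ 45.5 A, I_s ≈ 4350 A

I_p = S/V_p = 1000000/22000 = 45.5 A.
I_s = S/V_s = 1000000/230 = 4350 A.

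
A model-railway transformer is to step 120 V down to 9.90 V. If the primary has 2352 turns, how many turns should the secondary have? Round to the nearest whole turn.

N_s = 194 turns

N_s/N_p = V_s/V_p, so N_s = 2352 × 9.90/120 = 194.0 ≈ 194 turns.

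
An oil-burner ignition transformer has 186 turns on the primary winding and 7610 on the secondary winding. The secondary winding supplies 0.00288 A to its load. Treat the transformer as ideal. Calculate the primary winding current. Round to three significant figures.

For an ideal transformer I_p/I_s = N_s/N_p, so I_p = 0.00288 × 7610/186 = 0.118 A.

I_p ≈ 0.118 A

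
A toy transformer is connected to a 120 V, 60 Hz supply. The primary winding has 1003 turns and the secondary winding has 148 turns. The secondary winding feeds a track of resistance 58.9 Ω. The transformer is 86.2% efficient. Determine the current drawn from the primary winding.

V_s = 120 × 148/1003 = 17.707 V.
I_s = V_s/R = 17.707/58.9 = 0.30063 A.
P_out = V_s I_s = 17.707 × 0.30063 = 5.3232 W.
P_in = P_out/η = 5.3232/0.862 = 6.1753 W.
I_p = P_in/V_p = 6.1753/120 = 0.0515 A.

I_p ≈ 0.0515 A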